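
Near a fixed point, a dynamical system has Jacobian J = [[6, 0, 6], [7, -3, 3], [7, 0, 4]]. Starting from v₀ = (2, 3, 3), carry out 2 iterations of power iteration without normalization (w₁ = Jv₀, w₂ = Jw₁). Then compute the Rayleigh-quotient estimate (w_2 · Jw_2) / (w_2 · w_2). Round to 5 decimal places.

w1 = Jv₀ = (6·2 + 0·3 + 6·3; 7·2 + (-3)·3 + 3·3; 7·2 + 0·3 + 4·3) = (30, 14, 26)
w2 = Jw1 = (6·30 + 0·14 + 6·26; 7·30 + (-3)·14 + 3·26; 7·30 + 0·14 + 4·26) = (336, 246, 314)
Jw2 = (3900, 2556, 3608)
w2·Jw2 = 336·3900 + 246·2556 + 314·3608 = 3072088; w2·w2 = 336·336 + 246·246 + 314·314 = 272008
λ ≈ 3072088/272008 = 11.29411

λ ≈ 11.29411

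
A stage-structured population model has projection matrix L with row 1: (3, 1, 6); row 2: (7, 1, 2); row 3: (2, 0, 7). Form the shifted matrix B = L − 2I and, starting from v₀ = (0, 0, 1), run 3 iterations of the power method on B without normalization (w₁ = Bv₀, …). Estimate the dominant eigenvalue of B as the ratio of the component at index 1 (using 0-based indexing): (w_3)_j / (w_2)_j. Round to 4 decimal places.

5.8000

B = L − 2I has rows (1, 1, 6); (7, -1, 2); (2, 0, 5)
w1 = Bv₀ = (6, 2, 5)
w2 = Bw1 = (38, 50, 37)
w3 = Bw2 = (310, 290, 261)
Ratio: 290/50 = 5.8000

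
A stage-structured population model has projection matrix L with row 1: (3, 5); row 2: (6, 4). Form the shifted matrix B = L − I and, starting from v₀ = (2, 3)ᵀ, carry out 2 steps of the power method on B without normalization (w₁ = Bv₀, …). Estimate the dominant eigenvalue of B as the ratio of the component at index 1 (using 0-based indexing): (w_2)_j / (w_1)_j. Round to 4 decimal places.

8.4286

B = L − I has rows (2, 5); (6, 3)
w1 = Bv₀ = (2·2 + 5·3; 6·2 + 3·3) = (19, 21)
w2 = Bw1 = (2·19 + 5·21; 6·19 + 3·21) = (143, 177)
Ratio: 177/21 = 8.4286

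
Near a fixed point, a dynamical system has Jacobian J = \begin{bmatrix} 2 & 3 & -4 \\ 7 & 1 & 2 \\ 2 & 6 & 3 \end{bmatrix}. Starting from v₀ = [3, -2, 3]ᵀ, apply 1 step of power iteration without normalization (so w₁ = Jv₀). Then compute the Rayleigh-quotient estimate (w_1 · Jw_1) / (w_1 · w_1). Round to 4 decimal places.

λ ≈ -1.7841

w1 = Jv₀ = (2·3 + 3·(-2) + (-4)·3; 7·3 + 1·(-2) + 2·3; 2·3 + 6·(-2) + 3·3) = (-12, 25, 3)
Jw1 = (39, -53, 135)
w1·Jw1 = (-12)·39 + 25·(-53) + 3·135 = -1388; w1·w1 = (-12)·(-12) + 25·25 + 3·3 = 778
λ ≈ -1388/778 = -1.7841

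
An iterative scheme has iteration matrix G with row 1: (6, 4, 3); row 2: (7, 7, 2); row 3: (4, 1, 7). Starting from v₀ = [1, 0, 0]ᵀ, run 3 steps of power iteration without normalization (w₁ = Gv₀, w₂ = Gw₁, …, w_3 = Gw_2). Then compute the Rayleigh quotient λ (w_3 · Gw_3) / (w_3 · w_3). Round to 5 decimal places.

λ ≈ 13.60590

w1 = Gv₀ = (6, 7, 4)
w2 = Gw1 = (76, 99, 59)
w3 = Gw2 = (1029, 1343, 816)
Gw3 = (13994, 18236, 11171)
w3·Gw3 = 1029·13994 + 1343·18236 + 816·11171 = 48006310; w3·w3 = 1029·1029 + 1343·1343 + 816·816 = 3528346
λ ≈ 48006310/3528346 = 13.60590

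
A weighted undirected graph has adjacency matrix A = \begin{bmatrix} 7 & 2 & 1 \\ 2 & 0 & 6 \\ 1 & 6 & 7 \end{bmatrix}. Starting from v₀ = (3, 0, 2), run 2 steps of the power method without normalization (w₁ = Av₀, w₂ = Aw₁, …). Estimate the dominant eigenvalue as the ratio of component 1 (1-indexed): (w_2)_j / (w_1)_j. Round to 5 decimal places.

w1 = Av₀ = (7·3 + 2·0 + 1·2; 2·3 + 0·0 + 6·2; 1·3 + 6·0 + 7·2) = (23, 18, 17)
w2 = Aw1 = (7·23 + 2·18 + 1·17; 2·23 + 0·18 + 6·17; 1·23 + 6·18 + 7·17) = (214, 148, 250)
Ratio at component: 214 / 23 = 9.30435

λ ≈ 9.30435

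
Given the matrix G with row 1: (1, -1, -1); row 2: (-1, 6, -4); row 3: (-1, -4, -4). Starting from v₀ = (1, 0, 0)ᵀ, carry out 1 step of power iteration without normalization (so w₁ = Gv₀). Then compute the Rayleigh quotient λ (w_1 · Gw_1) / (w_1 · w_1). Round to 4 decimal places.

w1 = Gv₀ = (1·1 + (-1)·0 + (-1)·0; (-1)·1 + 6·0 + (-4)·0; (-1)·1 + (-4)·0 + (-4)·0) = (1, -1, -1)
Gw1 = (3, -3, 7)
w1·Gw1 = 1·3 + (-1)·(-3) + (-1)·7 = -1; w1·w1 = 1·1 + (-1)·(-1) + (-1)·(-1) = 3
λ ≈ -1/3 = -0.3333

λ ≈ -0.3333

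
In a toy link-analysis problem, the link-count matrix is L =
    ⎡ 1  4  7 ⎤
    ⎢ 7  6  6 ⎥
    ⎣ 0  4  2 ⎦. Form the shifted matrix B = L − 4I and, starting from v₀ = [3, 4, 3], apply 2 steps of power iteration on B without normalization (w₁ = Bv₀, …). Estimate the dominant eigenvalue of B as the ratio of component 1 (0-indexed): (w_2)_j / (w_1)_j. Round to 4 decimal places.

7.4468

B = L − 4I has rows (-3, 4, 7); (7, 2, 6); (0, 4, -2)
w1 = Bv₀ = ((-3)·3 + 4·4 + 7·3; 7·3 + 2·4 + 6·3; 0·3 + 4·4 + (-2)·3) = (28, 47, 10)
w2 = Bw1 = ((-3)·28 + 4·47 + 7·10; 7·28 + 2·47 + 6·10; 0·28 + 4·47 + (-2)·10) = (174, 350, 168)
Ratio: 350/47 = 7.4468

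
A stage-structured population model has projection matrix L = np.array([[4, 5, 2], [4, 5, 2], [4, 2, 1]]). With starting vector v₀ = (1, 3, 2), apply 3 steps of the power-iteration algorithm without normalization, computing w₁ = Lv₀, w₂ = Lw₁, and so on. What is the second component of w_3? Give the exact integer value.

w1 = Lv₀ = (23, 23, 12)
w2 = Lw1 = (231, 231, 150)
w3 = Lw2 = (2379, 2379, 1536)
The requested component of w3 is 2379.

2379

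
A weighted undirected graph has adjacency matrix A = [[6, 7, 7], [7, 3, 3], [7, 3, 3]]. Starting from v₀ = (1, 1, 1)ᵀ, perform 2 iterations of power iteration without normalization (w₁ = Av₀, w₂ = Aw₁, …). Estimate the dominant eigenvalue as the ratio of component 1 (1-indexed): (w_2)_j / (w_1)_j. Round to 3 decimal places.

w1 = Av₀ = (6·1 + 7·1 + 7·1; 7·1 + 3·1 + 3·1; 7·1 + 3·1 + 3·1) = (20, 13, 13)
w2 = Aw1 = (6·20 + 7·13 + 7·13; 7·20 + 3·13 + 3·13; 7·20 + 3·13 + 3·13) = (302, 218, 218)
Ratio at component: 302 / 20 = 15.100

λ ≈ 15.100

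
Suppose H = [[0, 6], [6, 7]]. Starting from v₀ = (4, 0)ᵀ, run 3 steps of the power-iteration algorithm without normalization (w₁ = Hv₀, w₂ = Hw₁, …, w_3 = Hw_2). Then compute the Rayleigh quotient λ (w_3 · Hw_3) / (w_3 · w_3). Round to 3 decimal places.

10.392

w1 = Hv₀ = (0, 24)
w2 = Hw1 = (144, 168)
w3 = Hw2 = (1008, 2040)
Hw3 = (12240, 20328)
w3·Hw3 = 1008·12240 + 2040·20328 = 53807040; w3·w3 = 1008·1008 + 2040·2040 = 5177664
λ ≈ 53807040/5177664 = 10.392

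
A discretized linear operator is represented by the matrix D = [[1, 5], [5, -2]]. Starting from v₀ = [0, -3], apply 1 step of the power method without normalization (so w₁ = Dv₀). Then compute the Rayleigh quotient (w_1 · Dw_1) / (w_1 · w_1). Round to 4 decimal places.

w1 = Dv₀ = (1·0 + 5·(-3); 5·0 + (-2)·(-3)) = (-15, 6)
Dw1 = (15, -87)
w1·Dw1 = (-15)·15 + 6·(-87) = -747; w1·w1 = (-15)·(-15) + 6·6 = 261
λ ≈ -747/261 = -2.8621

λ ≈ -2.8621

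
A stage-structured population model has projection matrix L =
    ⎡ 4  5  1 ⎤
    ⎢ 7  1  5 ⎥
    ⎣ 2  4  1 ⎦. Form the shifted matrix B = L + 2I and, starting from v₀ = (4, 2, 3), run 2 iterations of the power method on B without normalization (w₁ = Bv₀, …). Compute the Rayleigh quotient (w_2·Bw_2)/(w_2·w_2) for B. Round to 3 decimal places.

B = L + 2I has rows (6, 5, 1); (7, 3, 5); (2, 4, 3)
w1 = Bv₀ = (6·4 + 5·2 + 1·3; 7·4 + 3·2 + 5·3; 2·4 + 4·2 + 3·3) = (37, 49, 25)
w2 = Bw1 = (6·37 + 5·49 + 1·25; 7·37 + 3·49 + 5·25; 2·37 + 4·49 + 3·25) = (492, 531, 345)
Bw2 = (5952, 6762, 4143)
w2·Bw2 = 7948341; w2·w2 = 643050; μ ≈ 7948341/643050 = 12.360

12.360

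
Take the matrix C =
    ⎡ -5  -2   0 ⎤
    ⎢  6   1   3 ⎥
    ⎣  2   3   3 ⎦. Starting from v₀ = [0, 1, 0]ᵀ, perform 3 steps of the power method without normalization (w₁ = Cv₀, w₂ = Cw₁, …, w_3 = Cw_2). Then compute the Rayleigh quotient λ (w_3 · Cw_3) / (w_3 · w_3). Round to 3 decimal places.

w1 = Cv₀ = ((-5)·0 + (-2)·1 + 0·0; 6·0 + 1·1 + 3·0; 2·0 + 3·1 + 3·0) = (-2, 1, 3)
w2 = Cw1 = ((-5)·(-2) + (-2)·1 + 0·3; 6·(-2) + 1·1 + 3·3; 2·(-2) + 3·1 + 3·3) = (8, -2, 8)
w3 = Cw2 = (-36, 70, 34)
Cw3 = (40, -44, 240)
w3·Cw3 = (-36)·40 + 70·(-44) + 34·240 = 3640; w3·w3 = (-36)·(-36) + 70·70 + 34·34 = 7352
λ ≈ 3640/7352 = 0.495

0.495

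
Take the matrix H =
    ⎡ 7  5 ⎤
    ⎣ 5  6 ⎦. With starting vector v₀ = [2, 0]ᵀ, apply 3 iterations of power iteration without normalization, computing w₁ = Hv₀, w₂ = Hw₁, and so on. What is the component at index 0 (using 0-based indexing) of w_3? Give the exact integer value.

1686

w1 = Hv₀ = (14, 10)
w2 = Hw1 = (148, 130)
w3 = Hw2 = (1686, 1520)
The requested component of w3 is 1686.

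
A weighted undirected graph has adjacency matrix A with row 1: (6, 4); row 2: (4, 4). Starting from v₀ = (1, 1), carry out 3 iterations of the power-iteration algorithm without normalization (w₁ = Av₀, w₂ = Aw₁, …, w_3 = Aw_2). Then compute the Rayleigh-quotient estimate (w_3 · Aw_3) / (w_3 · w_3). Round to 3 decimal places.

9.123

w1 = Av₀ = (6·1 + 4·1; 4·1 + 4·1) = (10, 8)
w2 = Aw1 = (6·10 + 4·8; 4·10 + 4·8) = (92, 72)
w3 = Aw2 = (840, 656)
Aw3 = (7664, 5984)
w3·Aw3 = 840·7664 + 656·5984 = 10363264; w3·w3 = 840·840 + 656·656 = 1135936
λ ≈ 10363264/1135936 = 9.123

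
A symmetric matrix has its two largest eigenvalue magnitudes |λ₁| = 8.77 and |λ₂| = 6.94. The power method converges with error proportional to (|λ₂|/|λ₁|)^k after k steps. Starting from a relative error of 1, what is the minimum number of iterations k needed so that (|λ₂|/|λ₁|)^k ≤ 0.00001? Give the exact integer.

|λ₂/λ₁| = 6.94/8.77 = 0.79133
Need k ≥ ln(0.00001) / ln(0.79133) = -11.5129 / -0.2340 ≈ 49.193
Smallest integer k satisfying the bound: 50

50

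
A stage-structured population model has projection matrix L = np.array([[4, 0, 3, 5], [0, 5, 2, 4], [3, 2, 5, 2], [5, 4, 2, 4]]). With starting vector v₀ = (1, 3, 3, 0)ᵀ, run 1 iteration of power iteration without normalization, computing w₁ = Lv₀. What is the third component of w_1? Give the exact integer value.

w1 = Lv₀ = (4·1 + 0·3 + 3·3 + 5·0; 0·1 + 5·3 + 2·3 + 4·0; 3·1 + 2·3 + 5·3 + 2·0; 5·1 + 4·3 + 2·3 + 4·0) = (13, 21, 24, 23)
The requested component of w1 is 24.

24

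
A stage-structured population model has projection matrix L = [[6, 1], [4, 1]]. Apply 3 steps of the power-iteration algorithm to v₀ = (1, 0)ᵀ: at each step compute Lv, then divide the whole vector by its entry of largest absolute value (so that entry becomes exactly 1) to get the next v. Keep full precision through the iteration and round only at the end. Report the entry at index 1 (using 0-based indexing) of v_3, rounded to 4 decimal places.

0.7015

Lv0 = (6.00000, 4.00000); divide by 6.00000 → v1 = (1.00000, 0.66667)
Lv1 = (6.66667, 4.66667); divide by 6.66667 → v2 = (1.00000, 0.70000)
Lv2 = (6.70000, 4.70000); divide by 6.70000 → v3 = (1.00000, 0.70149)
Requested entry of v3: 188/268 = 0.7015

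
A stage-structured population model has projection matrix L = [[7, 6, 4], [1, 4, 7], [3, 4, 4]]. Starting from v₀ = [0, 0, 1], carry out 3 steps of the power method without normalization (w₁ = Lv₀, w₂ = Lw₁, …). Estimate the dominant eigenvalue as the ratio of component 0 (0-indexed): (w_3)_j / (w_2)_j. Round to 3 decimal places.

λ ≈ 13.791

w1 = Lv₀ = (7·0 + 6·0 + 4·1; 1·0 + 4·0 + 7·1; 3·0 + 4·0 + 4·1) = (4, 7, 4)
w2 = Lw1 = (7·4 + 6·7 + 4·4; 1·4 + 4·7 + 7·4; 3·4 + 4·7 + 4·4) = (86, 60, 56)
w3 = Lw2 = (1186, 718, 722)
Ratio at component: 1186 / 86 = 13.791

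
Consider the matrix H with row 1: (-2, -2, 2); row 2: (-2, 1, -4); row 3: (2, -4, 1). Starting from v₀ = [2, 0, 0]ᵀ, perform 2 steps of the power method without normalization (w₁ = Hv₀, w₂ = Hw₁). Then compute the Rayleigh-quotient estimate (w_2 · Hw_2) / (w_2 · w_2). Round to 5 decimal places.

w1 = Hv₀ = (-4, -4, 4)
w2 = Hw1 = (24, -12, 12)
Hw2 = (0, -108, 108)
w2·Hw2 = 24·0 + (-12)·(-108) + 12·108 = 2592; w2·w2 = 24·24 + (-12)·(-12) + 12·12 = 864
λ ≈ 2592/864 = 3.00000

3.00000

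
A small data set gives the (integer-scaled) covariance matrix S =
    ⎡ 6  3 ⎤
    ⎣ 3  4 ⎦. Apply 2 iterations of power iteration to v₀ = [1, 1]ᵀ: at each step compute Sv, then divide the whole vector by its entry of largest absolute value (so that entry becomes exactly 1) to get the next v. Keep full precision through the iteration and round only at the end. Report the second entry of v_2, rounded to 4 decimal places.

Sv0 = (9.00000, 7.00000); divide by 9.00000 → v1 = (1.00000, 0.77778)
Sv1 = (8.33333, 6.11111); divide by 8.33333 → v2 = (1.00000, 0.73333)
Requested entry of v2: 55/75 = 0.7333

0.7333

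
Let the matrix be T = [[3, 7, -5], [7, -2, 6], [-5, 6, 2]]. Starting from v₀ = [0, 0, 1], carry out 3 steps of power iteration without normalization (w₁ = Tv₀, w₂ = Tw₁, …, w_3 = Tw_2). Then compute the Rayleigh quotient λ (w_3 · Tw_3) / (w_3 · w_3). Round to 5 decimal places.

w1 = Tv₀ = (3·0 + 7·0 + (-5)·1; 7·0 + (-2)·0 + 6·1; (-5)·0 + 6·0 + 2·1) = (-5, 6, 2)
w2 = Tw1 = (3·(-5) + 7·6 + (-5)·2; 7·(-5) + (-2)·6 + 6·2; (-5)·(-5) + 6·6 + 2·2) = (17, -35, 65)
w3 = Tw2 = (-519, 579, -165)
Tw3 = (3321, -5781, 5739)
w3·Tw3 = (-519)·3321 + 579·(-5781) + (-165)·5739 = -6017733; w3·w3 = (-519)·(-519) + 579·579 + (-165)·(-165) = 631827
λ ≈ -6017733/631827 = -9.52434

λ ≈ -9.52434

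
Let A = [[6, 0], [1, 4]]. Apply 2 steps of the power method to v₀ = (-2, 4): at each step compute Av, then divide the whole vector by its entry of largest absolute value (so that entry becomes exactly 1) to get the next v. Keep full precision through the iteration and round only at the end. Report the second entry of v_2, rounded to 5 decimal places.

-0.61111

Av0 = (-12.000000, 14.000000); divide by 14.000000 → v1 = (-0.857143, 1.000000)
Av1 = (-5.142857, 3.142857); divide by -5.142857 → v2 = (1.000000, -0.611111)
Requested entry of v2: 44/-72 = -0.61111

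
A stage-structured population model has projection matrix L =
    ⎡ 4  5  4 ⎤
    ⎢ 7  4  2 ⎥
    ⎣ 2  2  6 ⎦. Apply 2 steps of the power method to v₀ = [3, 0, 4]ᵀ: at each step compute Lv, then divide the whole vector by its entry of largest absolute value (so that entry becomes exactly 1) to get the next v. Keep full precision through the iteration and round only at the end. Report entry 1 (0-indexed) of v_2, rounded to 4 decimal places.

0.9867

Lv0 = (28.00000, 29.00000, 30.00000); divide by 30.00000 → v1 = (0.93333, 0.96667, 1.00000)
Lv1 = (12.56667, 12.40000, 9.80000); divide by 12.56667 → v2 = (1.00000, 0.98674, 0.77984)
Requested entry of v2: 372/377 = 0.9867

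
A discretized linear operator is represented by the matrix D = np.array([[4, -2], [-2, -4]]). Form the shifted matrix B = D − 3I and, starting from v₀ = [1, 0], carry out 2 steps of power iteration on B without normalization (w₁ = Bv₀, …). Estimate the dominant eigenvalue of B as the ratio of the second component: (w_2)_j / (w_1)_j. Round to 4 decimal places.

-6.0000

B = D − 3I has rows (1, -2); (-2, -7)
w1 = Bv₀ = (1·1 + (-2)·0; (-2)·1 + (-7)·0) = (1, -2)
w2 = Bw1 = (1·1 + (-2)·(-2); (-2)·1 + (-7)·(-2)) = (5, 12)
Ratio: 12/-2 = -6.0000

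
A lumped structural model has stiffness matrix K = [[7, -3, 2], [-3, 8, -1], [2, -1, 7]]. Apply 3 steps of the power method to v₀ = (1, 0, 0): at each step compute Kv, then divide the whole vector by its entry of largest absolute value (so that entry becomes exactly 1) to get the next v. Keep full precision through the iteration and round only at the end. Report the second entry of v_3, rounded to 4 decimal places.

-0.9309

Kv0 = (7.00000, -3.00000, 2.00000); divide by 7.00000 → v1 = (1.00000, -0.42857, 0.28571)
Kv1 = (8.85714, -6.71429, 4.42857); divide by 8.85714 → v2 = (1.00000, -0.75806, 0.50000)
Kv2 = (10.27419, -9.56452, 6.25806); divide by 10.27419 → v3 = (1.00000, -0.93093, 0.60911)
Requested entry of v3: -593/637 = -0.9309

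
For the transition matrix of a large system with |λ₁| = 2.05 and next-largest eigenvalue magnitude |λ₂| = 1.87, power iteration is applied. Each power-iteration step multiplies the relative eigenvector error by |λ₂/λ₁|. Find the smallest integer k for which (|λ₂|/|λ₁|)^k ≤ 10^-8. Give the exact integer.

201

|λ₂/λ₁| = 1.87/2.05 = 0.91220
Need k ≥ ln(10^-8) / ln(0.91220) = -18.4207 / -0.0919 ≈ 200.440
Smallest integer k satisfying the bound: 201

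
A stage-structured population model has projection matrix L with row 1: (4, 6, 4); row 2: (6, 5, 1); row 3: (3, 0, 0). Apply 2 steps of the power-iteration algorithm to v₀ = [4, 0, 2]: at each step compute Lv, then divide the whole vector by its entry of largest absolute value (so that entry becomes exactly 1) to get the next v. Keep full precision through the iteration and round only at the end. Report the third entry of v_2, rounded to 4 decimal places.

Lv0 = (24.00000, 26.00000, 12.00000); divide by 26.00000 → v1 = (0.92308, 1.00000, 0.46154)
Lv1 = (11.53846, 11.00000, 2.76923); divide by 11.53846 → v2 = (1.00000, 0.95333, 0.24000)
Requested entry of v2: 72/300 = 0.2400

0.2400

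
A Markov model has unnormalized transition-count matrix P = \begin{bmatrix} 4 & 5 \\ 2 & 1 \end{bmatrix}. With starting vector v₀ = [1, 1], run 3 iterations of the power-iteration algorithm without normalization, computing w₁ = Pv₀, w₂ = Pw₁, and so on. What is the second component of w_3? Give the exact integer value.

123

w1 = Pv₀ = (4·1 + 5·1; 2·1 + 1·1) = (9, 3)
w2 = Pw1 = (4·9 + 5·3; 2·9 + 1·3) = (51, 21)
w3 = Pw2 = (309, 123)
The requested component of w3 is 123.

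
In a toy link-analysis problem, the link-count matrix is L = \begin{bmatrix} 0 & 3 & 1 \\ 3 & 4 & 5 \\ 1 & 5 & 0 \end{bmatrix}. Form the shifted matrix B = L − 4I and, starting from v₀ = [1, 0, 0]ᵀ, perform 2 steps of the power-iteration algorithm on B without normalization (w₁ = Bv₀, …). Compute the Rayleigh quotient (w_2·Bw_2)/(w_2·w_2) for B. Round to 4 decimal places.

μ ≈ -5.3204

B = L − 4I has rows (-4, 3, 1); (3, 0, 5); (1, 5, -4)
w1 = Bv₀ = ((-4)·1 + 3·0 + 1·0; 3·1 + 0·0 + 5·0; 1·1 + 5·0 + (-4)·0) = (-4, 3, 1)
w2 = Bw1 = ((-4)·(-4) + 3·3 + 1·1; 3·(-4) + 0·3 + 5·1; 1·(-4) + 5·3 + (-4)·1) = (26, -7, 7)
Bw2 = (-118, 113, -37)
w2·Bw2 = -4118; w2·w2 = 774; μ ≈ -4118/774 = -5.3204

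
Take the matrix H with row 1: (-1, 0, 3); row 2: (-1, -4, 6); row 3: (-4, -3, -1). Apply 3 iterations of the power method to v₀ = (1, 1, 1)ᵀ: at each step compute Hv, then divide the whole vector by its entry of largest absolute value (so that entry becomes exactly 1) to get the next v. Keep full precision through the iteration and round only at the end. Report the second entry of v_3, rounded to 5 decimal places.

Hv0 = (2.000000, 1.000000, -8.000000); divide by -8.000000 → v1 = (-0.250000, -0.125000, 1.000000)
Hv1 = (3.250000, 6.750000, 0.375000); divide by 6.750000 → v2 = (0.481481, 1.000000, 0.055556)
Hv2 = (-0.314815, -4.148148, -4.981481); divide by -4.981481 → v3 = (0.063197, 0.832714, 1.000000)
Requested entry of v3: 224/269 = 0.83271

0.83271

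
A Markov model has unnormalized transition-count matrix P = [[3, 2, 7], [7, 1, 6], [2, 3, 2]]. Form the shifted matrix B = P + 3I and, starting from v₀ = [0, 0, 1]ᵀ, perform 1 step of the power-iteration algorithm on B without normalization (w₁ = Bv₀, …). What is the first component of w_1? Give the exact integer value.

7

B = P + 3I has rows (6, 2, 7); (7, 4, 6); (2, 3, 5)
w1 = Bv₀ = (7, 6, 5)
Requested component of w1: 7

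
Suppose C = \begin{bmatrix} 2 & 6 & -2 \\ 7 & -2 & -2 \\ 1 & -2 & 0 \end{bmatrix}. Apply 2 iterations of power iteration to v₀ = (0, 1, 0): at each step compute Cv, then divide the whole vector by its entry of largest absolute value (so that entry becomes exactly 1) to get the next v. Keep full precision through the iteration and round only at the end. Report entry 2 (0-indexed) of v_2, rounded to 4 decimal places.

0.2000

Cv0 = (6.00000, -2.00000, -2.00000); divide by 6.00000 → v1 = (1.00000, -0.33333, -0.33333)
Cv1 = (0.66667, 8.33333, 1.66667); divide by 8.33333 → v2 = (0.08000, 1.00000, 0.20000)
Requested entry of v2: 10/50 = 0.2000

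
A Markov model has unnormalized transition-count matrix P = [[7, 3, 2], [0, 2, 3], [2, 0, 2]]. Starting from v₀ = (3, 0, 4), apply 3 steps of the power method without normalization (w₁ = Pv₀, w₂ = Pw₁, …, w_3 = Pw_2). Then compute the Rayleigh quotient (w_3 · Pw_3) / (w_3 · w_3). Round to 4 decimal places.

8.1505

w1 = Pv₀ = (29, 12, 14)
w2 = Pw1 = (267, 66, 86)
w3 = Pw2 = (2239, 390, 706)
Pw3 = (18255, 2898, 5890)
w3·Pw3 = 2239·18255 + 390·2898 + 706·5890 = 46161505; w3·w3 = 2239·2239 + 390·390 + 706·706 = 5663657
λ ≈ 46161505/5663657 = 8.1505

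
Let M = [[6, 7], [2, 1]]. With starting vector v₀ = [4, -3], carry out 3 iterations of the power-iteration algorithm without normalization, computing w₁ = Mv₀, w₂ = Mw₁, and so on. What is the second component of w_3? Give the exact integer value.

117

w1 = Mv₀ = (3, 5)
w2 = Mw1 = (53, 11)
w3 = Mw2 = (395, 117)
The requested component of w3 is 117.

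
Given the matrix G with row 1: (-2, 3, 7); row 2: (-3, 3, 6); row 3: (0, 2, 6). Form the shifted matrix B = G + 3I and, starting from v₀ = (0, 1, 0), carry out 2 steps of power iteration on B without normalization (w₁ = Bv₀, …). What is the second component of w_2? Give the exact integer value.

B = G + 3I has rows (1, 3, 7); (-3, 6, 6); (0, 2, 9)
w1 = Bv₀ = (3, 6, 2)
w2 = Bw1 = (35, 39, 30)
Requested component of w2: 39

39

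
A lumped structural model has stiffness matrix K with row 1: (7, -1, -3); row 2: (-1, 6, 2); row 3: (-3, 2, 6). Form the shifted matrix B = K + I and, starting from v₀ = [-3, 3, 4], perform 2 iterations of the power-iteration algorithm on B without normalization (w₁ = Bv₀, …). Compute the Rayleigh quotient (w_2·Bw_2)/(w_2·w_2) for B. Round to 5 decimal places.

11.49018

B = K + I has rows (8, -1, -3); (-1, 7, 2); (-3, 2, 7)
w1 = Bv₀ = (-39, 32, 43)
w2 = Bw1 = (-473, 349, 482)
Bw2 = (-5579, 3880, 5491)
w2·Bw2 = 6639649; w2·w2 = 577854; μ ≈ 6639649/577854 = 11.49018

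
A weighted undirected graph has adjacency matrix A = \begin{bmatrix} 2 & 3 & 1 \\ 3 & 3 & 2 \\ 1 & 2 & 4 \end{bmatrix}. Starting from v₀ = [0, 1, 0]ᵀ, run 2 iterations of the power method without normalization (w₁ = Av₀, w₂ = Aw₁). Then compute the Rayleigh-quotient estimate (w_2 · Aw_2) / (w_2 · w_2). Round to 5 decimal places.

w1 = Av₀ = (2·0 + 3·1 + 1·0; 3·0 + 3·1 + 2·0; 1·0 + 2·1 + 4·0) = (3, 3, 2)
w2 = Aw1 = (2·3 + 3·3 + 1·2; 3·3 + 3·3 + 2·2; 1·3 + 2·3 + 4·2) = (17, 22, 17)
Aw2 = (117, 151, 129)
w2·Aw2 = 17·117 + 22·151 + 17·129 = 7504; w2·w2 = 17·17 + 22·22 + 17·17 = 1062
λ ≈ 7504/1062 = 7.06591

7.06591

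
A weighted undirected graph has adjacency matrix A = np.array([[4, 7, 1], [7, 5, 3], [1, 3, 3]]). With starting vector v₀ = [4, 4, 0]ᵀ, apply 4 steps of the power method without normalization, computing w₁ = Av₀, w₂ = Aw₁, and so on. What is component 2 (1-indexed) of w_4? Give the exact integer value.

w1 = Av₀ = (44, 48, 16)
w2 = Aw1 = (528, 596, 236)
w3 = Aw2 = (6520, 7384, 3024)
w4 = Aw3 = (80792, 91632, 37744)
The requested component of w4 is 91632.

91632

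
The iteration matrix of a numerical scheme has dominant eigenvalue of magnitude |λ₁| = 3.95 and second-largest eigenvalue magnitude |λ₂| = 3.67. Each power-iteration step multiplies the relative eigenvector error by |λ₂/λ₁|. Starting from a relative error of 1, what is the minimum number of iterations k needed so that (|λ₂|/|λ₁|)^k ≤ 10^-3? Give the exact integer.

|λ₂/λ₁| = 3.67/3.95 = 0.92911
Need k ≥ ln(10^-3) / ln(0.92911) = -6.9078 / -0.0735 ≈ 93.952
Smallest integer k satisfying the bound: 94

94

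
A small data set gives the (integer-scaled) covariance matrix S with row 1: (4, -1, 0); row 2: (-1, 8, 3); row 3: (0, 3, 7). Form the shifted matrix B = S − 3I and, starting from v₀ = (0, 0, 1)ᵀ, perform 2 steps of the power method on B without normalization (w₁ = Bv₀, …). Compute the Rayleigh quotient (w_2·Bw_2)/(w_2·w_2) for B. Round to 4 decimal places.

B = S − 3I has rows (1, -1, 0); (-1, 5, 3); (0, 3, 4)
w1 = Bv₀ = (1·0 + (-1)·0 + 0·1; (-1)·0 + 5·0 + 3·1; 0·0 + 3·0 + 4·1) = (0, 3, 4)
w2 = Bw1 = (1·0 + (-1)·3 + 0·4; (-1)·0 + 5·3 + 3·4; 0·0 + 3·3 + 4·4) = (-3, 27, 25)
Bw2 = (-30, 213, 181)
w2·Bw2 = 10366; w2·w2 = 1363; μ ≈ 10366/1363 = 7.6053

7.6053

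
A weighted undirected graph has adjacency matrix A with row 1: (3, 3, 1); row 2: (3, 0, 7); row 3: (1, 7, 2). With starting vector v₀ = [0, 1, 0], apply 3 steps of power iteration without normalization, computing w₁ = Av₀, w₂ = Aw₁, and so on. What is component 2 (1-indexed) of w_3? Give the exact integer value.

167

w1 = Av₀ = (3·0 + 3·1 + 1·0; 3·0 + 0·1 + 7·0; 1·0 + 7·1 + 2·0) = (3, 0, 7)
w2 = Aw1 = (3·3 + 3·0 + 1·7; 3·3 + 0·0 + 7·7; 1·3 + 7·0 + 2·7) = (16, 58, 17)
w3 = Aw2 = (239, 167, 456)
The requested component of w3 is 167.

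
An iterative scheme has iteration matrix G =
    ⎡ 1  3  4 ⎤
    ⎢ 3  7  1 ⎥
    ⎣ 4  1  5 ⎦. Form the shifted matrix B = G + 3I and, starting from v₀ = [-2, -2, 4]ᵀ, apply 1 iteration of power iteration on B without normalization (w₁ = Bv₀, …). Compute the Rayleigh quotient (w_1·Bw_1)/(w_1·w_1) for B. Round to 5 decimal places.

μ ≈ 8.07407

B = G + 3I has rows (4, 3, 4); (3, 10, 1); (4, 1, 8)
w1 = Bv₀ = (4·(-2) + 3·(-2) + 4·4; 3·(-2) + 10·(-2) + 1·4; 4·(-2) + 1·(-2) + 8·4) = (2, -22, 22)
Bw1 = (30, -192, 162)
w1·Bw1 = 7848; w1·w1 = 972; μ ≈ 7848/972 = 8.07407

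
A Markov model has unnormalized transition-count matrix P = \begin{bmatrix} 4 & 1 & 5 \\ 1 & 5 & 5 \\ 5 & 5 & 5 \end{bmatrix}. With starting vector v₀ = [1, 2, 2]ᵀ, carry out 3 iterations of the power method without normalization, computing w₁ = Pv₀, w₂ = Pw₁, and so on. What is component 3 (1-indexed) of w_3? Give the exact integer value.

3830

w1 = Pv₀ = (4·1 + 1·2 + 5·2; 1·1 + 5·2 + 5·2; 5·1 + 5·2 + 5·2) = (16, 21, 25)
w2 = Pw1 = (4·16 + 1·21 + 5·25; 1·16 + 5·21 + 5·25; 5·16 + 5·21 + 5·25) = (210, 246, 310)
w3 = Pw2 = (2636, 2990, 3830)
The requested component of w3 is 3830.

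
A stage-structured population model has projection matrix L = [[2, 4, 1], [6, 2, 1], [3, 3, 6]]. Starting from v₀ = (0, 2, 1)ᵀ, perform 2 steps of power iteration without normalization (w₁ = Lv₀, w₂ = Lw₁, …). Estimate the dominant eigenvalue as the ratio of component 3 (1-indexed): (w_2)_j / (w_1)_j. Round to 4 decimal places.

9.5000

w1 = Lv₀ = (9, 5, 12)
w2 = Lw1 = (50, 76, 114)
Ratio at component: 114 / 12 = 9.5000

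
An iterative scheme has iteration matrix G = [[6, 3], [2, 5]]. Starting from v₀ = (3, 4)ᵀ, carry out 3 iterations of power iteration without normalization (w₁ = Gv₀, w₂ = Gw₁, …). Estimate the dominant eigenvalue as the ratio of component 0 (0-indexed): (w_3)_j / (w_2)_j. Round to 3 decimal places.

λ ≈ 8.209

w1 = Gv₀ = (30, 26)
w2 = Gw1 = (258, 190)
w3 = Gw2 = (2118, 1466)
Ratio at component: 2118 / 258 = 8.209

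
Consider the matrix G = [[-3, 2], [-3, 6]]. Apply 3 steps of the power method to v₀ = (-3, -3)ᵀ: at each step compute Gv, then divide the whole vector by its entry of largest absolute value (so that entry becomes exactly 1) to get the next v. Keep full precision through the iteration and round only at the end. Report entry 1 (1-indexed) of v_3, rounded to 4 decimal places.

Gv0 = (3.00000, -9.00000); divide by -9.00000 → v1 = (-0.33333, 1.00000)
Gv1 = (3.00000, 7.00000); divide by 7.00000 → v2 = (0.42857, 1.00000)
Gv2 = (0.71429, 4.71429); divide by 4.71429 → v3 = (0.15152, 1.00000)
Requested entry of v3: -45/-297 = 0.1515

0.1515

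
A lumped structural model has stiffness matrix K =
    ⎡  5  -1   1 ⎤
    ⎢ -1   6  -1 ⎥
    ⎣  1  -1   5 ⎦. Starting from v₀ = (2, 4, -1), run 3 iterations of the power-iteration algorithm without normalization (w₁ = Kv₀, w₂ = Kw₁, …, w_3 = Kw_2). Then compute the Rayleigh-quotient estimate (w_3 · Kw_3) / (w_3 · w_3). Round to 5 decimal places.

7.06751

w1 = Kv₀ = (5·2 + (-1)·4 + 1·(-1); (-1)·2 + 6·4 + (-1)·(-1); 1·2 + (-1)·4 + 5·(-1)) = (5, 23, -7)
w2 = Kw1 = (5·5 + (-1)·23 + 1·(-7); (-1)·5 + 6·23 + (-1)·(-7); 1·5 + (-1)·23 + 5·(-7)) = (-5, 140, -53)
w3 = Kw2 = (-218, 898, -410)
Kw3 = (-2398, 6016, -3166)
w3·Kw3 = (-218)·(-2398) + 898·6016 + (-410)·(-3166) = 7223192; w3·w3 = (-218)·(-218) + 898·898 + (-410)·(-410) = 1022028
λ ≈ 7223192/1022028 = 7.06751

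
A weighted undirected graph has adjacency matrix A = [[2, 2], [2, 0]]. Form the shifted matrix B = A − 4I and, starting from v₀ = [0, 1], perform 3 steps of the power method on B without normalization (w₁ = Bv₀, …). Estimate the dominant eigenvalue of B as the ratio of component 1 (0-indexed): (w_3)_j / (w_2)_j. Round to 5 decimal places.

μ ≈ -5.20000

B = A − 4I has rows (-2, 2); (2, -4)
w1 = Bv₀ = ((-2)·0 + 2·1; 2·0 + (-4)·1) = (2, -4)
w2 = Bw1 = ((-2)·2 + 2·(-4); 2·2 + (-4)·(-4)) = (-12, 20)
w3 = Bw2 = (64, -104)
Ratio: -104/20 = -5.20000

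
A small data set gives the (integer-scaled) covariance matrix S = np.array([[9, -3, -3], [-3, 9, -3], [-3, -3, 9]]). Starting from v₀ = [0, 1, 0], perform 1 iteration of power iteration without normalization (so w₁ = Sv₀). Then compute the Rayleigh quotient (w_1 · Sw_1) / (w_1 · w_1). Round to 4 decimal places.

w1 = Sv₀ = (9·0 + (-3)·1 + (-3)·0; (-3)·0 + 9·1 + (-3)·0; (-3)·0 + (-3)·1 + 9·0) = (-3, 9, -3)
Sw1 = (-45, 99, -45)
w1·Sw1 = (-3)·(-45) + 9·99 + (-3)·(-45) = 1161; w1·w1 = (-3)·(-3) + 9·9 + (-3)·(-3) = 99
λ ≈ 1161/99 = 11.7273

λ ≈ 11.7273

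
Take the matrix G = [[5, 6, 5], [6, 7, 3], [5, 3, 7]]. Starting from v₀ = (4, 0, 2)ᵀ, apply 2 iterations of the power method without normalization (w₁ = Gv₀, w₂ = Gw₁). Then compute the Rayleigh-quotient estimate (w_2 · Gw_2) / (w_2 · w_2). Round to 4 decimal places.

λ ≈ 15.6782

w1 = Gv₀ = (5·4 + 6·0 + 5·2; 6·4 + 7·0 + 3·2; 5·4 + 3·0 + 7·2) = (30, 30, 34)
w2 = Gw1 = (5·30 + 6·30 + 5·34; 6·30 + 7·30 + 3·34; 5·30 + 3·30 + 7·34) = (500, 492, 478)
Gw2 = (7842, 7878, 7322)
w2·Gw2 = 500·7842 + 492·7878 + 478·7322 = 11296892; w2·w2 = 500·500 + 492·492 + 478·478 = 720548
λ ≈ 11296892/720548 = 15.6782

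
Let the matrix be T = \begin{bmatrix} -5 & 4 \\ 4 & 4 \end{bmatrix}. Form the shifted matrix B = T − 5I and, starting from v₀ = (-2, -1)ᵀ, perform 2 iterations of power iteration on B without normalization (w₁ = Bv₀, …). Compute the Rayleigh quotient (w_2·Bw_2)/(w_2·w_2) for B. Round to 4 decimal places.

μ ≈ -11.5207

B = T − 5I has rows (-10, 4); (4, -1)
w1 = Bv₀ = ((-10)·(-2) + 4·(-1); 4·(-2) + (-1)·(-1)) = (16, -7)
w2 = Bw1 = ((-10)·16 + 4·(-7); 4·16 + (-1)·(-7)) = (-188, 71)
Bw2 = (2164, -823)
w2·Bw2 = -465265; w2·w2 = 40385; μ ≈ -465265/40385 = -11.5207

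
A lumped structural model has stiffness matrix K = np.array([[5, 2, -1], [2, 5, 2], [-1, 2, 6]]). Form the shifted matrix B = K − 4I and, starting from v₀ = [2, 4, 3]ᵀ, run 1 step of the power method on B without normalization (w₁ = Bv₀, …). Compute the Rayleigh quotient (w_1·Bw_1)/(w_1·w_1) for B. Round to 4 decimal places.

μ ≈ 3.6735

B = K − 4I has rows (1, 2, -1); (2, 1, 2); (-1, 2, 2)
w1 = Bv₀ = (1·2 + 2·4 + (-1)·3; 2·2 + 1·4 + 2·3; (-1)·2 + 2·4 + 2·3) = (7, 14, 12)
Bw1 = (23, 52, 45)
w1·Bw1 = 1429; w1·w1 = 389; μ ≈ 1429/389 = 3.6735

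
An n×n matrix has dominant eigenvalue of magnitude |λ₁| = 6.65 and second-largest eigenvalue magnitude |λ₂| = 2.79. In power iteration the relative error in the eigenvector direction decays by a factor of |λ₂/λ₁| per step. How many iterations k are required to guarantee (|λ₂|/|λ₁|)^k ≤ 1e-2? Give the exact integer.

6

|λ₂/λ₁| = 2.79/6.65 = 0.41955
Need k ≥ ln(1e-2) / ln(0.41955) = -4.6052 / -0.8686 ≈ 5.302
Smallest integer k satisfying the bound: 6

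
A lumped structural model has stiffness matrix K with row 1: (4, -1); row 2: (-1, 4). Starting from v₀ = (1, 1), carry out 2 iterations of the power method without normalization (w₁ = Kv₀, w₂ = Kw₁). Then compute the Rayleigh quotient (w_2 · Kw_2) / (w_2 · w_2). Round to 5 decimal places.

3.00000

w1 = Kv₀ = (4·1 + (-1)·1; (-1)·1 + 4·1) = (3, 3)
w2 = Kw1 = (4·3 + (-1)·3; (-1)·3 + 4·3) = (9, 9)
Kw2 = (27, 27)
w2·Kw2 = 9·27 + 9·27 = 486; w2·w2 = 9·9 + 9·9 = 162
λ ≈ 486/162 = 3.00000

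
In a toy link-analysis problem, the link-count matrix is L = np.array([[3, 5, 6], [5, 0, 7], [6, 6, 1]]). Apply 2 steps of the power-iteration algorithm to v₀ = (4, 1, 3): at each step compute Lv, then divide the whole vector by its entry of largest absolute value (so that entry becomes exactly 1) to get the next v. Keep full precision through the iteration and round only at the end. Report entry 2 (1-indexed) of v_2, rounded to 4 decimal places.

Lv0 = (35.00000, 41.00000, 33.00000); divide by 41.00000 → v1 = (0.85366, 1.00000, 0.80488)
Lv1 = (12.39024, 9.90244, 11.92683); divide by 12.39024 → v2 = (1.00000, 0.79921, 0.96260)
Requested entry of v2: 406/508 = 0.7992

0.7992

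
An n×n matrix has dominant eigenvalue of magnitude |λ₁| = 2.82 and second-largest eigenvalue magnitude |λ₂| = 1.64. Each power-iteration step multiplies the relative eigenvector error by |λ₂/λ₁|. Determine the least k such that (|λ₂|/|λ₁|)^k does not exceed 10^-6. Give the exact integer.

|λ₂/λ₁| = 1.64/2.82 = 0.58156
Need k ≥ ln(10^-6) / ln(0.58156) = -13.8155 / -0.5420 ≈ 25.488
Smallest integer k satisfying the bound: 26

26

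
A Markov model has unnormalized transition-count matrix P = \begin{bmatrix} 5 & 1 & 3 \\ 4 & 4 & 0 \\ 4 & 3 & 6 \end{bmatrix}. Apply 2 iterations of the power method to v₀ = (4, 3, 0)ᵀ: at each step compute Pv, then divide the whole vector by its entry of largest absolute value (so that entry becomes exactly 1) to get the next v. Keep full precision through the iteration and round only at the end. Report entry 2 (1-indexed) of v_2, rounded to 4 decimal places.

0.6258

Pv0 = (23.00000, 28.00000, 25.00000); divide by 28.00000 → v1 = (0.82143, 1.00000, 0.89286)
Pv1 = (7.78571, 7.28571, 11.64286); divide by 11.64286 → v2 = (0.66871, 0.62577, 1.00000)
Requested entry of v2: 204/326 = 0.6258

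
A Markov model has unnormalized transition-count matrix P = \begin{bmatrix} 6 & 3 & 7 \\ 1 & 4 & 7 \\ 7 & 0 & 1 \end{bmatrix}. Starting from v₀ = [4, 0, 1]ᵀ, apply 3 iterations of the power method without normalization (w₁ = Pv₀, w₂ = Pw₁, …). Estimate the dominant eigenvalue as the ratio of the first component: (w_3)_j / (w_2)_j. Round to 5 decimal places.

w1 = Pv₀ = (6·4 + 3·0 + 7·1; 1·4 + 4·0 + 7·1; 7·4 + 0·0 + 1·1) = (31, 11, 29)
w2 = Pw1 = (6·31 + 3·11 + 7·29; 1·31 + 4·11 + 7·29; 7·31 + 0·11 + 1·29) = (422, 278, 246)
w3 = Pw2 = (5088, 3256, 3200)
Ratio at component: 5088 / 422 = 12.05687

λ ≈ 12.05687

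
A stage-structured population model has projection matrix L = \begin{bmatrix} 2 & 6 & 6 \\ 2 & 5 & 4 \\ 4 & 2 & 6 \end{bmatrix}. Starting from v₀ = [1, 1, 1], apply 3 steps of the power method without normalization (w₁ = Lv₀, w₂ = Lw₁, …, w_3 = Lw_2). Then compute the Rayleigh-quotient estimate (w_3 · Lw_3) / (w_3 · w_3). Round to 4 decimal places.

w1 = Lv₀ = (2·1 + 6·1 + 6·1; 2·1 + 5·1 + 4·1; 4·1 + 2·1 + 6·1) = (14, 11, 12)
w2 = Lw1 = (2·14 + 6·11 + 6·12; 2·14 + 5·11 + 4·12; 4·14 + 2·11 + 6·12) = (166, 131, 150)
w3 = Lw2 = (2018, 1587, 1826)
Lw3 = (24514, 19275, 22202)
w3·Lw3 = 2018·24514 + 1587·19275 + 1826·22202 = 120599529; w3·w3 = 2018·2018 + 1587·1587 + 1826·1826 = 9925169
λ ≈ 120599529/9925169 = 12.1509

12.1509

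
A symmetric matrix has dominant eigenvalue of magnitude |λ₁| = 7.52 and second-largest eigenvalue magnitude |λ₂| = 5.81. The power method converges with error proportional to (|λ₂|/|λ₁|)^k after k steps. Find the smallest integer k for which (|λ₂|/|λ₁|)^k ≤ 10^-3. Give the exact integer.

|λ₂/λ₁| = 5.81/7.52 = 0.77261
Need k ≥ ln(10^-3) / ln(0.77261) = -6.9078 / -0.2580 ≈ 26.776
Smallest integer k satisfying the bound: 27

27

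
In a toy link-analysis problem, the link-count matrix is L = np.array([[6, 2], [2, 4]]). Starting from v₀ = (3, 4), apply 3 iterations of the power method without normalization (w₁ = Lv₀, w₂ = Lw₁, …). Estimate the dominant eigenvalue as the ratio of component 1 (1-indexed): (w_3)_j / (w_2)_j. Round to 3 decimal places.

7.400

w1 = Lv₀ = (26, 22)
w2 = Lw1 = (200, 140)
w3 = Lw2 = (1480, 960)
Ratio at component: 1480 / 200 = 7.400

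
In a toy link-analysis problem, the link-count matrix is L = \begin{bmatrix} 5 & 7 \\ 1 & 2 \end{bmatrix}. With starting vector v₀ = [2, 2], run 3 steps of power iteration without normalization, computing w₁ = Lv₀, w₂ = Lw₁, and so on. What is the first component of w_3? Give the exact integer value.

1062

w1 = Lv₀ = (5·2 + 7·2; 1·2 + 2·2) = (24, 6)
w2 = Lw1 = (5·24 + 7·6; 1·24 + 2·6) = (162, 36)
w3 = Lw2 = (1062, 234)
The requested component of w3 is 1062.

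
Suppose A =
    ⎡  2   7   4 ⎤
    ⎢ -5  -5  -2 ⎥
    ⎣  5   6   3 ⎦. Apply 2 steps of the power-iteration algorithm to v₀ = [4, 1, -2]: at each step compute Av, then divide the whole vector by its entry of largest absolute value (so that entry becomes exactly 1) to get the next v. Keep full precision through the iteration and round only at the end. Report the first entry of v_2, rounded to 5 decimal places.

1.00000

Av0 = (7.000000, -21.000000, 20.000000); divide by -21.000000 → v1 = (-0.333333, 1.000000, -0.952381)
Av1 = (2.523810, -1.428571, 1.476190); divide by 2.523810 → v2 = (1.000000, -0.566038, 0.584906)
Requested entry of v2: -53/-53 = 1.00000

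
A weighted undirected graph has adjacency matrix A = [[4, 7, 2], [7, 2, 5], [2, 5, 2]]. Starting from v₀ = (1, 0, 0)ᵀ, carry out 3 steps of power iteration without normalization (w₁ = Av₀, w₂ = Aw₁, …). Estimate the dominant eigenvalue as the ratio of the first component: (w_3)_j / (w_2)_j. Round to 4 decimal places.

10.6377

w1 = Av₀ = (4·1 + 7·0 + 2·0; 7·1 + 2·0 + 5·0; 2·1 + 5·0 + 2·0) = (4, 7, 2)
w2 = Aw1 = (4·4 + 7·7 + 2·2; 7·4 + 2·7 + 5·2; 2·4 + 5·7 + 2·2) = (69, 52, 47)
w3 = Aw2 = (734, 822, 492)
Ratio at component: 734 / 69 = 10.6377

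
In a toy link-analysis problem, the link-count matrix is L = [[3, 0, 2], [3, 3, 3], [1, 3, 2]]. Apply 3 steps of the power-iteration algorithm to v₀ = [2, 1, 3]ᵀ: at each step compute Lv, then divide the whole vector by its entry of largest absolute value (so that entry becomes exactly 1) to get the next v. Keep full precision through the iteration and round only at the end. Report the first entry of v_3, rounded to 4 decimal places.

Lv0 = (12.00000, 18.00000, 11.00000); divide by 18.00000 → v1 = (0.66667, 1.00000, 0.61111)
Lv1 = (3.22222, 6.83333, 4.88889); divide by 6.83333 → v2 = (0.47154, 1.00000, 0.71545)
Lv2 = (2.84553, 6.56098, 4.90244); divide by 6.56098 → v3 = (0.43371, 1.00000, 0.74721)
Requested entry of v3: 350/807 = 0.4337

0.4337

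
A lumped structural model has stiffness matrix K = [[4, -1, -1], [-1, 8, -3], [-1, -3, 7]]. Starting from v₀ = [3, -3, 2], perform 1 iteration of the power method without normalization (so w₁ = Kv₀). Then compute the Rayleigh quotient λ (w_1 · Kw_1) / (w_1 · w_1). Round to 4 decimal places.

w1 = Kv₀ = (4·3 + (-1)·(-3) + (-1)·2; (-1)·3 + 8·(-3) + (-3)·2; (-1)·3 + (-3)·(-3) + 7·2) = (13, -33, 20)
Kw1 = (65, -337, 226)
w1·Kw1 = 13·65 + (-33)·(-337) + 20·226 = 16486; w1·w1 = 13·13 + (-33)·(-33) + 20·20 = 1658
λ ≈ 16486/1658 = 9.9433

9.9433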